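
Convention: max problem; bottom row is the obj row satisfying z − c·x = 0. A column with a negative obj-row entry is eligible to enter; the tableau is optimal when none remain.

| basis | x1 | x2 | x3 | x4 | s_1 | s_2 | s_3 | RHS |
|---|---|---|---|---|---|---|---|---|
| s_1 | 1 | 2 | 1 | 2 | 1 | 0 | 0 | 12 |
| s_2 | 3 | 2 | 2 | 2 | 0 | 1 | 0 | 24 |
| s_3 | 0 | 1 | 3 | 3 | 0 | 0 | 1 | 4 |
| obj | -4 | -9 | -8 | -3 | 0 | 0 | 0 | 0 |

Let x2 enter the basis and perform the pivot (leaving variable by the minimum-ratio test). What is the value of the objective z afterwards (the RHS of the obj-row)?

Ratio test on column x2 — row 1: 12/2 = 6; row 2: 24/2 = 12; row 3: 4/1 = 4. Minimum is 4 at row 3 (s_3 leaves); pivot element 1.
Pivot on row 3; the obj-row RHS becomes 0 − (-9)·4 = 36.

36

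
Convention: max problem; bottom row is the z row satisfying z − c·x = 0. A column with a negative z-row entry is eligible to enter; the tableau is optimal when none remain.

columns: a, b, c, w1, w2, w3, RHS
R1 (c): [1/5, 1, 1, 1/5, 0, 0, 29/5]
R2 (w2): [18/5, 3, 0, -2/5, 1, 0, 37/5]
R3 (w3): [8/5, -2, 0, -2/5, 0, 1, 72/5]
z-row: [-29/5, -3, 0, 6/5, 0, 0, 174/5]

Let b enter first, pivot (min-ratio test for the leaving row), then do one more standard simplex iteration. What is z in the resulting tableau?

841/18

Ratio test on column b — row 1: (29/5)/1 = 29/5; row 2: (37/5)/3 = 37/15; row 3: entry -2 ≤ 0. Minimum is 37/15 at row 2 (w2 leaves); pivot element 3.
Pivot on row 2; the z-row RHS becomes 174/5 − (-3)·(37/15) = 211/5.
Next entering variable (most negative z-row entry -11/5): a.
Ratio test on column a — row 1: entry -1 ≤ 0; row 2: (37/15)/(6/5) = 37/18; row 3: (58/3)/4 = 29/6. Minimum is 37/18 at row 2 (b leaves); pivot element 6/5.
After the second pivot the z-row RHS is 211/5 − (-11/5)·(37/18) = 841/18.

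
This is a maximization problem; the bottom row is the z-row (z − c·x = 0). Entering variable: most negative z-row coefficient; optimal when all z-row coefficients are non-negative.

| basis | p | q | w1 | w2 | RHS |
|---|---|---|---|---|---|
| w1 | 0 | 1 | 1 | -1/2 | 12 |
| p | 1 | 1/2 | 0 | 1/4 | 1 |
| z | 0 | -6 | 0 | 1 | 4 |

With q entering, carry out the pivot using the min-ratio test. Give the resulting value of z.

16

Ratio test on column q — row 1: 12/1 = 12; row 2: 1/(1/2) = 2. Minimum is 2 at row 2 (p leaves); pivot element 1/2.
Pivot on row 2; the z-row RHS becomes 4 − (-6)·2 = 16.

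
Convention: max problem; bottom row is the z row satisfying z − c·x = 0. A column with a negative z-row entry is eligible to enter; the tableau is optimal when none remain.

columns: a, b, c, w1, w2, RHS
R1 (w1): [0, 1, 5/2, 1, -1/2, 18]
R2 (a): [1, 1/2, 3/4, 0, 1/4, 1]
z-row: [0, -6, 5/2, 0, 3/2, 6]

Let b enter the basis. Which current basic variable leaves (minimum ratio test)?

Column b entries and ratios — w1: 18/1 = 18; a: 1/(1/2) = 2.
Smallest ratio is 2 in the row of a, so a leaves.

a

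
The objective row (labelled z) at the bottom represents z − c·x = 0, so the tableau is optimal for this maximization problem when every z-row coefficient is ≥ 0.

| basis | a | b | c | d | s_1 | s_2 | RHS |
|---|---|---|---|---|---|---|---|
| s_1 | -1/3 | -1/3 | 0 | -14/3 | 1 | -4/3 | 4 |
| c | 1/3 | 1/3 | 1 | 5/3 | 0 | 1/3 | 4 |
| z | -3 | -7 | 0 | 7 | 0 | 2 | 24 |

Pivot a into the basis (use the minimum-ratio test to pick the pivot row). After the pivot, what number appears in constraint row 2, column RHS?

Ratio test on column a — row 1: entry -1/3 ≤ 0; row 2: 4/(1/3) = 12. Minimum is 12 at row 2 (c leaves); pivot element 1/3.
Divide row 2 by 1/3; eliminate column a from the other rows.
In the new row 2, the RHS entry is the old entry divided by the pivot: 4/(1/3) = 12.

12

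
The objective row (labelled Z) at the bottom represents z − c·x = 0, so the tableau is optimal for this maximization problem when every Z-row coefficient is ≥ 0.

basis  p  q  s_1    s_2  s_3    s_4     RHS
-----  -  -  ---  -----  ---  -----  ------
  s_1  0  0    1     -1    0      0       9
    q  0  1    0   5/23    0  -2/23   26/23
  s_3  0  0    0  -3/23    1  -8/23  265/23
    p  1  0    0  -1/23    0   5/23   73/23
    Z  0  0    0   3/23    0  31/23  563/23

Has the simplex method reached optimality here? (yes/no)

yes

Every Z-row coefficient is ≥ 0, so the tableau is optimal.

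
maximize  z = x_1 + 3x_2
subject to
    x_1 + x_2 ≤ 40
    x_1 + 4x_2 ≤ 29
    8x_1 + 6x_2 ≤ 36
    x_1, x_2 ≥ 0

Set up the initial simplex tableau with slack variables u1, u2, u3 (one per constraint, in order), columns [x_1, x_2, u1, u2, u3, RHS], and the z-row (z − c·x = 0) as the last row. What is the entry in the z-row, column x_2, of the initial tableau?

-3

The z-row carries the negated objective coefficients: the x_2 entry is -3.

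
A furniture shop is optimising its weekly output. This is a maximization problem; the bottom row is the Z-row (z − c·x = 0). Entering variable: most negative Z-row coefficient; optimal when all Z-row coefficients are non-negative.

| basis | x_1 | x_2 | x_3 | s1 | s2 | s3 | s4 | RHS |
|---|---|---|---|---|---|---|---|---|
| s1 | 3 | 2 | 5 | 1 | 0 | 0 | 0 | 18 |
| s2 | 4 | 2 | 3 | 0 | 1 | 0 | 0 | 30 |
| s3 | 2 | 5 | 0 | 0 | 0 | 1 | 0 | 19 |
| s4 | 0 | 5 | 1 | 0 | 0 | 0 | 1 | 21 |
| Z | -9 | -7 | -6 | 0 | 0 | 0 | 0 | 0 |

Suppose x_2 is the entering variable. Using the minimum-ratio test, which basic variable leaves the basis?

Column x_2 entries and ratios — s1: 18/2 = 9; s2: 30/2 = 15; s3: 19/5 = 19/5; s4: 21/5 = 21/5.
Smallest ratio is 19/5 in the row of s3, so s3 leaves.

s3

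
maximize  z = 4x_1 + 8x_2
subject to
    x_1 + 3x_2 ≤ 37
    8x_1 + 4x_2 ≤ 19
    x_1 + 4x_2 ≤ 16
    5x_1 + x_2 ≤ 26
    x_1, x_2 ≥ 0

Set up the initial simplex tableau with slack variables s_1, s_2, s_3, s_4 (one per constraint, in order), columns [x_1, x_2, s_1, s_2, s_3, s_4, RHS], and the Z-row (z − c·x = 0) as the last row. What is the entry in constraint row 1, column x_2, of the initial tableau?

3

Constraint 1 has coefficient 3 on x_2.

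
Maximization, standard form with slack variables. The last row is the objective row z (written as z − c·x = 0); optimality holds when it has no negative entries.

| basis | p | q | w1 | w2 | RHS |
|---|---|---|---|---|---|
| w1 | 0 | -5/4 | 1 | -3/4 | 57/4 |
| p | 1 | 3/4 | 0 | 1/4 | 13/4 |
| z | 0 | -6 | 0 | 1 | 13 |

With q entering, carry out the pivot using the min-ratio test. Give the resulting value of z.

Ratio test on column q — row 1: entry -5/4 ≤ 0; row 2: (13/4)/(3/4) = 13/3. Minimum is 13/3 at row 2 (p leaves); pivot element 3/4.
Pivot on row 2; the z-row RHS becomes 13 − (-6)·(13/3) = 39.

39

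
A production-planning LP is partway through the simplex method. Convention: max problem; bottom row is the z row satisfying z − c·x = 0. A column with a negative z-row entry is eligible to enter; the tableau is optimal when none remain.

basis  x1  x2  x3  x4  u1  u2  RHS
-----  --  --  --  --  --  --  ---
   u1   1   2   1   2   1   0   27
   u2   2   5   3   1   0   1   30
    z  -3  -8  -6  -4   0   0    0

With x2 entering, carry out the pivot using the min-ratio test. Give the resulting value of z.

Ratio test on column x2 — row 1: 27/2 = 27/2; row 2: 30/5 = 6. Minimum is 6 at row 2 (u2 leaves); pivot element 5.
Pivot on row 2; the z-row RHS becomes 0 − (-8)·6 = 48.

48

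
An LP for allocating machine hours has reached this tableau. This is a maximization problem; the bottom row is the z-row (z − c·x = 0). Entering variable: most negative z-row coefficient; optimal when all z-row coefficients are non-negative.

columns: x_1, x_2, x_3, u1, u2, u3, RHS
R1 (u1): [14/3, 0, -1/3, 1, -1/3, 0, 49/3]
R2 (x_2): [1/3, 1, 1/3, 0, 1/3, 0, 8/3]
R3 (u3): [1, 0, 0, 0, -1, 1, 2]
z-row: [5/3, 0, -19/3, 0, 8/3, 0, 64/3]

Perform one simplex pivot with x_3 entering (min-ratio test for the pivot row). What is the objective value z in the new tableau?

Ratio test on column x_3 — row 1: entry -1/3 ≤ 0; row 2: (8/3)/(1/3) = 8; row 3: entry 0 ≤ 0. Minimum is 8 at row 2 (x_2 leaves); pivot element 1/3.
Pivot on row 2; the z-row RHS becomes 64/3 − (-19/3)·8 = 72.

72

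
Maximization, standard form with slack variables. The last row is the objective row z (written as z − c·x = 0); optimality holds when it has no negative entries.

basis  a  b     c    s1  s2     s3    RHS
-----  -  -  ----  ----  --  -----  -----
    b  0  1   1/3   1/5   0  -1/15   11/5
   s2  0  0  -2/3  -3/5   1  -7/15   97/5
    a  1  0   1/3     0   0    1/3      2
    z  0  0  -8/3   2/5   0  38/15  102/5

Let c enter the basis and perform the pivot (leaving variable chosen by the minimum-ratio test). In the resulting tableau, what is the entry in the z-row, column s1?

2/5

Ratio test on column c — row 1: (11/5)/(1/3) = 33/5; row 2: entry -2/3 ≤ 0; row 3: 2/(1/3) = 6. Minimum is 6 at row 3 (a leaves); pivot element 1/3.
Divide row 3 by 1/3; eliminate column c from the other rows.
z-row update in column s1: 2/5 − (-8/3)·0 = 2/5.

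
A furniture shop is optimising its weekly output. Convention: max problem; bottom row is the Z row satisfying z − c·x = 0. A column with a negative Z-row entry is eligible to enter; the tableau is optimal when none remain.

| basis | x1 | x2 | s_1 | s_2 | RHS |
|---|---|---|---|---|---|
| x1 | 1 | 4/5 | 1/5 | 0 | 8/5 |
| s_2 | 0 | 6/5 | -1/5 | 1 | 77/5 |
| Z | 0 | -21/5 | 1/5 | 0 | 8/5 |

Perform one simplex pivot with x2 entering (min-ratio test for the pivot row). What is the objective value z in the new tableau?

10

Ratio test on column x2 — row 1: (8/5)/(4/5) = 2; row 2: (77/5)/(6/5) = 77/6. Minimum is 2 at row 1 (x1 leaves); pivot element 4/5.
Pivot on row 1; the Z-row RHS becomes 8/5 − (-21/5)·2 = 10.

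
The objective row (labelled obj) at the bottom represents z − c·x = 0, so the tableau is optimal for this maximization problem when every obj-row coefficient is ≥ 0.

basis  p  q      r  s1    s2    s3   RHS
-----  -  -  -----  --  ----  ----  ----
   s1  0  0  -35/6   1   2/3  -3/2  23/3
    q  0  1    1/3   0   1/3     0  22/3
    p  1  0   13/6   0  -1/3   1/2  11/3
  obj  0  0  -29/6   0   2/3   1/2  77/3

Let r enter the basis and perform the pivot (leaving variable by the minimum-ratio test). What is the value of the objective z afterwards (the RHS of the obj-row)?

440/13

Ratio test on column r — row 1: entry -35/6 ≤ 0; row 2: (22/3)/(1/3) = 22; row 3: (11/3)/(13/6) = 22/13. Minimum is 22/13 at row 3 (p leaves); pivot element 13/6.
Pivot on row 3; the obj-row RHS becomes 77/3 − (-29/6)·(22/13) = 440/13.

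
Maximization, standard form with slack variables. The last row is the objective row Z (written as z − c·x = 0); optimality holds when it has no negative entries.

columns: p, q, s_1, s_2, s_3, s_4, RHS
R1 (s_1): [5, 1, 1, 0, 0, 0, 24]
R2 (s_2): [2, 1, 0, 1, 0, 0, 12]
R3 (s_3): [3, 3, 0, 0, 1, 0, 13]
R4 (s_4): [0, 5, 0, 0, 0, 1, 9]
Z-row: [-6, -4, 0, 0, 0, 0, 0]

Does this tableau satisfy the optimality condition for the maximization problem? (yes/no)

The Z-row has a negative entry -6 in column p, so it is not optimal.

no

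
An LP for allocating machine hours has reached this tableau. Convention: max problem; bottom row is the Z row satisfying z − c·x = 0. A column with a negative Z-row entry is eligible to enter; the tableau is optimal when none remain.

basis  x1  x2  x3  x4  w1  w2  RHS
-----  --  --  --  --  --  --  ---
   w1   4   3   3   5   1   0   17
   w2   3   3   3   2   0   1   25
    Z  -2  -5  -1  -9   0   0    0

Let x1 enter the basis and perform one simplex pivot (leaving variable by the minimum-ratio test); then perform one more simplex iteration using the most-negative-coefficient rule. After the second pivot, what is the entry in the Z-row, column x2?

2/5

Ratio test on column x1 — row 1: 17/4 = 17/4; row 2: 25/3 = 25/3. Minimum is 17/4 at row 1 (w1 leaves); pivot element 4.
Divide row 1 by 4; eliminate column x1 from the other rows.
Second iteration: most negative Z-row entry is -13/2 in column x4, so x4 enters.
Ratio test on column x4 — row 1: (17/4)/(5/4) = 17/5; row 2: entry -7/4 ≤ 0. Minimum is 17/5 at row 1 (x1 leaves); pivot element 5/4.
Divide row 1 by 5/4; eliminate column x4 from the other rows.
After both pivots, the entry at the Z-row, column x2 is 2/5.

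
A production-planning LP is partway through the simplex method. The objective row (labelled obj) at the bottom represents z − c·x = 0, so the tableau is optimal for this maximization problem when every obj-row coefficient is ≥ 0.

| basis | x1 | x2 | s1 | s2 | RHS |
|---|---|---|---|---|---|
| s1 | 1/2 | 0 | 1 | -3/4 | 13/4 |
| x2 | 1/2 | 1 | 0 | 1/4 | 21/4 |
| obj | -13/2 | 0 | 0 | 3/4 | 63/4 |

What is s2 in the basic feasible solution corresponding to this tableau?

s2 is not in the basis, so in the current basic feasible solution s2 = 0.

0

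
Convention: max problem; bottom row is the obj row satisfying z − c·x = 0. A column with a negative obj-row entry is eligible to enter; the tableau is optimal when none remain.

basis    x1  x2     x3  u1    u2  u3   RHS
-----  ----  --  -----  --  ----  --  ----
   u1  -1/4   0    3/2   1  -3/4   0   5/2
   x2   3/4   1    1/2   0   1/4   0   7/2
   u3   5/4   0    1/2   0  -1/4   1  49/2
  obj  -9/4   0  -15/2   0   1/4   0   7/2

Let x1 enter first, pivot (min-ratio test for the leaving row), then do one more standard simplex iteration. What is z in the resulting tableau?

136/5

Ratio test on column x1 — row 1: entry -1/4 ≤ 0; row 2: (7/2)/(3/4) = 14/3; row 3: (49/2)/(5/4) = 98/5. Minimum is 14/3 at row 2 (x2 leaves); pivot element 3/4.
Pivot on row 2; the obj-row RHS becomes 7/2 − (-9/4)·(14/3) = 14.
Next entering variable (most negative obj-row entry -6): x3.
Ratio test on column x3 — row 1: (11/3)/(5/3) = 11/5; row 2: (14/3)/(2/3) = 7; row 3: entry -1/3 ≤ 0. Minimum is 11/5 at row 1 (u1 leaves); pivot element 5/3.
After the second pivot the obj-row RHS is 14 − (-6)·(11/5) = 136/5.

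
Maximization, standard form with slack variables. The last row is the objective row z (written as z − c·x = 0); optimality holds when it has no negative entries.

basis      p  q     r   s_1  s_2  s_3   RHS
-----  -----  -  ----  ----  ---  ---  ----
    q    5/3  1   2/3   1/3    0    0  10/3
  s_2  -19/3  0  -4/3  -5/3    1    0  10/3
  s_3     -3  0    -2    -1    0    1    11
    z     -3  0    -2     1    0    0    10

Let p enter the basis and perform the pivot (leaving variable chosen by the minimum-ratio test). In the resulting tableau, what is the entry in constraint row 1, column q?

3/5

Ratio test on column p — row 1: (10/3)/(5/3) = 2; row 2: entry -19/3 ≤ 0; row 3: entry -3 ≤ 0. Minimum is 2 at row 1 (q leaves); pivot element 5/3.
Divide row 1 by 5/3; eliminate column p from the other rows.
In the new row 1, the q entry is the old entry divided by the pivot: 1/(5/3) = 3/5.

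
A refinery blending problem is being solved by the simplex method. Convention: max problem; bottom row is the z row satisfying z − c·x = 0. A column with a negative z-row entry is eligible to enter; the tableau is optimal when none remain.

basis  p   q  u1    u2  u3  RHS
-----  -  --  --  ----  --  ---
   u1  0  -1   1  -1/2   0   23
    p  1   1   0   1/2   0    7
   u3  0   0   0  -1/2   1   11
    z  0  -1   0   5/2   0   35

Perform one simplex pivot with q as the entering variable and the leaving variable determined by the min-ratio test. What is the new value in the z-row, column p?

1

Ratio test on column q — row 1: entry -1 ≤ 0; row 2: 7/1 = 7; row 3: entry 0 ≤ 0. Minimum is 7 at row 2 (p leaves); pivot element 1.
Divide row 2 by 1; eliminate column q from the other rows.
z-row update in column p: 0 − (-1)·1 = 1.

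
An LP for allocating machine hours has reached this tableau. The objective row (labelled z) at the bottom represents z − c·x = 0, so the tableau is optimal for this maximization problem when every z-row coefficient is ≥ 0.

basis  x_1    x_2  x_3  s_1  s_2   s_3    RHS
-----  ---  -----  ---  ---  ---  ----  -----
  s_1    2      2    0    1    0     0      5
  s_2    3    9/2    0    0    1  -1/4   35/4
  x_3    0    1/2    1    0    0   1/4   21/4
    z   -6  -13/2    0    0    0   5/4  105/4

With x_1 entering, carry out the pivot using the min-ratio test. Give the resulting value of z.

165/4

Ratio test on column x_1 — row 1: 5/2 = 5/2; row 2: (35/4)/3 = 35/12; row 3: entry 0 ≤ 0. Minimum is 5/2 at row 1 (s_1 leaves); pivot element 2.
Pivot on row 1; the z-row RHS becomes 105/4 − (-6)·(5/2) = 165/4.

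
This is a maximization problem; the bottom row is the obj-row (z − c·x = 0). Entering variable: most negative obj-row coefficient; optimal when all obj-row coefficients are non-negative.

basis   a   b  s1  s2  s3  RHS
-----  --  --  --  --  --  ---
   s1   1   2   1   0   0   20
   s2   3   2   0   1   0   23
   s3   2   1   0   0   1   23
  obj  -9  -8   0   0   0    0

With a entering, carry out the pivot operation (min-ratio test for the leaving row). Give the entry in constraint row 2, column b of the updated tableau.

Ratio test on column a — row 1: 20/1 = 20; row 2: 23/3 = 23/3; row 3: 23/2 = 23/2. Minimum is 23/3 at row 2 (s2 leaves); pivot element 3.
Divide row 2 by 3; eliminate column a from the other rows.
In the new row 2, the b entry is the old entry divided by the pivot: 2/3 = 2/3.

2/3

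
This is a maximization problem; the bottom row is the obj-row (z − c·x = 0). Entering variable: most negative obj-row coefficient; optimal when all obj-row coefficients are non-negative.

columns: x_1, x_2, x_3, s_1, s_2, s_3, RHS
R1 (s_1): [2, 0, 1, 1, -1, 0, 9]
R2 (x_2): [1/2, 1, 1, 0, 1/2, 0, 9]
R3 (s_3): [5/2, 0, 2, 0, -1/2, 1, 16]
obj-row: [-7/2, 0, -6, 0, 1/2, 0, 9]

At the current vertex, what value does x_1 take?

x_1 is not in the basis, so in the current basic feasible solution x_1 = 0.

0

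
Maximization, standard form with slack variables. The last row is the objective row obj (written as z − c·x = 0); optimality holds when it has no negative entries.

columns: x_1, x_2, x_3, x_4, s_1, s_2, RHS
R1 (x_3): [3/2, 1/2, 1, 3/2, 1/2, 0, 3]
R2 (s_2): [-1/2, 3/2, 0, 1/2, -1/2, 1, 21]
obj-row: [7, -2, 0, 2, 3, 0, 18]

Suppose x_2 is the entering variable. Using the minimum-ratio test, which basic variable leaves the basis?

x_3

Column x_2 entries and ratios — x_3: 3/(1/2) = 6; s_2: 21/(3/2) = 14.
Smallest ratio is 6 in the row of x_3, so x_3 leaves.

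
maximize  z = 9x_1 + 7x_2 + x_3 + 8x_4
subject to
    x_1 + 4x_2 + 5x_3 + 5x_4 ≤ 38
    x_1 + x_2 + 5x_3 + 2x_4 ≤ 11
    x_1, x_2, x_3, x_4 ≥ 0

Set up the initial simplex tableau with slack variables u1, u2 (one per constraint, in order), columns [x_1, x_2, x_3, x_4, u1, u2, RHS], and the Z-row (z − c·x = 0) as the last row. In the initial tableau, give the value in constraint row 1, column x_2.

4

Constraint 1 has coefficient 4 on x_2.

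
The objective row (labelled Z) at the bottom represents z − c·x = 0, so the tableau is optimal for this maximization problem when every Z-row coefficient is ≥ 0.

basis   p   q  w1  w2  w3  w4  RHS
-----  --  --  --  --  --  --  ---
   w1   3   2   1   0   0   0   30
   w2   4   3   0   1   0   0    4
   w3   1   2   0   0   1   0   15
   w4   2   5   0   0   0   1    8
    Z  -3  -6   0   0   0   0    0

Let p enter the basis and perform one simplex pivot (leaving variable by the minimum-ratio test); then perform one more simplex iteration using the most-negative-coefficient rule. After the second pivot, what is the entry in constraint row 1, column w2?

Ratio test on column p — row 1: 30/3 = 10; row 2: 4/4 = 1; row 3: 15/1 = 15; row 4: 8/2 = 4. Minimum is 1 at row 2 (w2 leaves); pivot element 4.
Divide row 2 by 4; eliminate column p from the other rows.
Second iteration: most negative Z-row entry is -15/4 in column q, so q enters.
Ratio test on column q — row 1: entry -1/4 ≤ 0; row 2: 1/(3/4) = 4/3; row 3: 14/(5/4) = 56/5; row 4: 6/(7/2) = 12/7. Minimum is 4/3 at row 2 (p leaves); pivot element 3/4.
Divide row 2 by 3/4; eliminate column q from the other rows.
After both pivots, the entry at constraint row 1, column w2 is -2/3.

-2/3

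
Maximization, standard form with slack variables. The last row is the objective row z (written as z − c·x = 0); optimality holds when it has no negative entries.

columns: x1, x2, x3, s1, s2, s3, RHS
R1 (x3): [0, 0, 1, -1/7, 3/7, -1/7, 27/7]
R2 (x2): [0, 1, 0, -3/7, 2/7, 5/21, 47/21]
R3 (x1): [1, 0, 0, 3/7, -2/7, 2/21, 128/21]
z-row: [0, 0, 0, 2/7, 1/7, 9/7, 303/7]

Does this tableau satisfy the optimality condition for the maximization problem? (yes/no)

Every z-row coefficient is ≥ 0, so the tableau is optimal.

yes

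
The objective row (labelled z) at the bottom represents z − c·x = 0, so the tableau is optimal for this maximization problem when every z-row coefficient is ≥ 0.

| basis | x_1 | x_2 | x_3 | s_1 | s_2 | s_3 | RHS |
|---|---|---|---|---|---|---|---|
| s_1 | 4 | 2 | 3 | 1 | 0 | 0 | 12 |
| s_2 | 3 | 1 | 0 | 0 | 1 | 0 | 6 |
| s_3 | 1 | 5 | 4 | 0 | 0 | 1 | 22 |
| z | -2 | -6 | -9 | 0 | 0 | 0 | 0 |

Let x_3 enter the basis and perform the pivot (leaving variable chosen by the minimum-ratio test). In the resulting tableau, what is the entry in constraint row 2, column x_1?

Ratio test on column x_3 — row 1: 12/3 = 4; row 2: entry 0 ≤ 0; row 3: 22/4 = 11/2. Minimum is 4 at row 1 (s_1 leaves); pivot element 3.
Divide row 1 by 3; eliminate column x_3 from the other rows.
Row 2 update in column x_1: 3 − 0·(4/3) = 3.

3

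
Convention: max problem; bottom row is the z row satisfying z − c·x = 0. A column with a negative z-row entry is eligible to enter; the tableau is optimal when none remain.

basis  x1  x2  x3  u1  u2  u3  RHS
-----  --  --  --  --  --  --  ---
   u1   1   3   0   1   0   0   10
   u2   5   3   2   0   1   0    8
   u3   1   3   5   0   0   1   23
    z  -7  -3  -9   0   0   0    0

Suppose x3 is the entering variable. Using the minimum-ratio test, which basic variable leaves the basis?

u2

Column x3 entries and ratios — u1: 0 ≤ 0, skip; u2: 8/2 = 4; u3: 23/5 = 23/5.
Smallest ratio is 4 in the row of u2, so u2 leaves.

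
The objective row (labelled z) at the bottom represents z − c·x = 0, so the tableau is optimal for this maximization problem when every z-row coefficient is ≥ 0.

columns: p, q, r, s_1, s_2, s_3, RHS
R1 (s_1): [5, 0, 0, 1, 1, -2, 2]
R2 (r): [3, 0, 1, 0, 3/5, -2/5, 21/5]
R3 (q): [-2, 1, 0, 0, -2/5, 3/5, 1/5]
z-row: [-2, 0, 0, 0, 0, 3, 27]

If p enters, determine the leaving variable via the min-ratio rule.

s_1

Column p entries and ratios — s_1: 2/5 = 2/5; r: (21/5)/3 = 7/5; q: -2 ≤ 0, skip.
Smallest ratio is 2/5 in the row of s_1, so s_1 leaves.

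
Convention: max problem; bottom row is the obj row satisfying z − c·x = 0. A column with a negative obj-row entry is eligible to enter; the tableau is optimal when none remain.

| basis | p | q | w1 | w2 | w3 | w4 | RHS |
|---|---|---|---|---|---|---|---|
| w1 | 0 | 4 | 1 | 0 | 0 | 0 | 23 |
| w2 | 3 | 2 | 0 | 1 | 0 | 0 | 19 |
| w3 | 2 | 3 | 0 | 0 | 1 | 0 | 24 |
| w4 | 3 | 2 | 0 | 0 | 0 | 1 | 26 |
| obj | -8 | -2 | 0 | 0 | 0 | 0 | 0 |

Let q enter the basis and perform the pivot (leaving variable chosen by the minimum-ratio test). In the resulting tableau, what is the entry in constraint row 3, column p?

Ratio test on column q — row 1: 23/4 = 23/4; row 2: 19/2 = 19/2; row 3: 24/3 = 8; row 4: 26/2 = 13. Minimum is 23/4 at row 1 (w1 leaves); pivot element 4.
Divide row 1 by 4; eliminate column q from the other rows.
Row 3 update in column p: 2 − 3·0 = 2.

2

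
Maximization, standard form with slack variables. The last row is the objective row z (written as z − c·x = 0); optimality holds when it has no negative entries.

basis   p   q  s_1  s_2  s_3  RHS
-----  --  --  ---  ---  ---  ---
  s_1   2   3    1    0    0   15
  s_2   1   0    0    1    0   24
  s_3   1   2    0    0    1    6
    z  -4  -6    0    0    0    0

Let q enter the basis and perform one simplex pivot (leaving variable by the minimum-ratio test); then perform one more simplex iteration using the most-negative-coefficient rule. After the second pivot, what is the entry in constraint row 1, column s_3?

-2

Ratio test on column q — row 1: 15/3 = 5; row 2: entry 0 ≤ 0; row 3: 6/2 = 3. Minimum is 3 at row 3 (s_3 leaves); pivot element 2.
Divide row 3 by 2; eliminate column q from the other rows.
Second iteration: most negative z-row entry is -1 in column p, so p enters.
Ratio test on column p — row 1: 6/(1/2) = 12; row 2: 24/1 = 24; row 3: 3/(1/2) = 6. Minimum is 6 at row 3 (q leaves); pivot element 1/2.
Divide row 3 by 1/2; eliminate column p from the other rows.
After both pivots, the entry at constraint row 1, column s_3 is -2.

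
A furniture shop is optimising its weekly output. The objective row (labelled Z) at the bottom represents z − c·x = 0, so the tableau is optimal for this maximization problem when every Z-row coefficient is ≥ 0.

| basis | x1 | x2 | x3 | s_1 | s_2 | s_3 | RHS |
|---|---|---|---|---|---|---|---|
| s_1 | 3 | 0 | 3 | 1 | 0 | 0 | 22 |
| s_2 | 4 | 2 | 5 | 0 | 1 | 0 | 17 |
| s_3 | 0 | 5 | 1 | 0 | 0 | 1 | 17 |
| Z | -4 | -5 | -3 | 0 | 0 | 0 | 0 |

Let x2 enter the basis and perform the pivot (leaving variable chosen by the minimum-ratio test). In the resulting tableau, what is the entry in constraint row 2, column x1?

4

Ratio test on column x2 — row 1: entry 0 ≤ 0; row 2: 17/2 = 17/2; row 3: 17/5 = 17/5. Minimum is 17/5 at row 3 (s_3 leaves); pivot element 5.
Divide row 3 by 5; eliminate column x2 from the other rows.
Row 2 update in column x1: 4 − 2·0 = 4.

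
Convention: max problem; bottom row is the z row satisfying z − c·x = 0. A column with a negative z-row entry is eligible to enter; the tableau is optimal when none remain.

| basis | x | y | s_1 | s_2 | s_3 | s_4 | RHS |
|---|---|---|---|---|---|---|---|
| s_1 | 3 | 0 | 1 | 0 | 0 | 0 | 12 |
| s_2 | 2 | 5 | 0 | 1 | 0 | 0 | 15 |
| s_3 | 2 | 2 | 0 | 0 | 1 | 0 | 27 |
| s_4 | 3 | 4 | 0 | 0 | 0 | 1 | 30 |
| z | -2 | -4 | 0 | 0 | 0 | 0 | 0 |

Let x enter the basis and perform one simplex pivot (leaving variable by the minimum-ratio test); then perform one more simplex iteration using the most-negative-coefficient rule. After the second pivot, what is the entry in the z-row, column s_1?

Ratio test on column x — row 1: 12/3 = 4; row 2: 15/2 = 15/2; row 3: 27/2 = 27/2; row 4: 30/3 = 10. Minimum is 4 at row 1 (s_1 leaves); pivot element 3.
Divide row 1 by 3; eliminate column x from the other rows.
Second iteration: most negative z-row entry is -4 in column y, so y enters.
Ratio test on column y — row 1: entry 0 ≤ 0; row 2: 7/5 = 7/5; row 3: 19/2 = 19/2; row 4: 18/4 = 9/2. Minimum is 7/5 at row 2 (s_2 leaves); pivot element 5.
Divide row 2 by 5; eliminate column y from the other rows.
After both pivots, the entry at the z-row, column s_1 is 2/15.

2/15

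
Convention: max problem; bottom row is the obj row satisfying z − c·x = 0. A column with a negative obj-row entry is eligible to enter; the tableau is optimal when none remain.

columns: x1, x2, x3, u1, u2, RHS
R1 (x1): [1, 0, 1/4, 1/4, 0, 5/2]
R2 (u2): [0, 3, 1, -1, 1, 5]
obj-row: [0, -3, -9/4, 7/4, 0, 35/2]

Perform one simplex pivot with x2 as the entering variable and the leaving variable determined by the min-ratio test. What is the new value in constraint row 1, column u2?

Ratio test on column x2 — row 1: entry 0 ≤ 0; row 2: 5/3 = 5/3. Minimum is 5/3 at row 2 (u2 leaves); pivot element 3.
Divide row 2 by 3; eliminate column x2 from the other rows.
Row 1 update in column u2: 0 − 0·(1/3) = 0.

0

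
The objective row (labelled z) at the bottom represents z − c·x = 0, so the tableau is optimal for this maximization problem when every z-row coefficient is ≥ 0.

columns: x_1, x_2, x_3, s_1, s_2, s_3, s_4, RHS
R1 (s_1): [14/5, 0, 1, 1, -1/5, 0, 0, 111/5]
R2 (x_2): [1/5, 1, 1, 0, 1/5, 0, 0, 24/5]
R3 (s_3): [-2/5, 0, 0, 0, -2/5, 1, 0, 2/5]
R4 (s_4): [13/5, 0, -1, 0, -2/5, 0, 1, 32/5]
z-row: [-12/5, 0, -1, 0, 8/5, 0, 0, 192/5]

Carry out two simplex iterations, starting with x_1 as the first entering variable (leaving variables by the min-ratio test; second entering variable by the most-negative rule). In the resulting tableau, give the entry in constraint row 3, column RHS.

Ratio test on column x_1 — row 1: (111/5)/(14/5) = 111/14; row 2: (24/5)/(1/5) = 24; row 3: entry -2/5 ≤ 0; row 4: (32/5)/(13/5) = 32/13. Minimum is 32/13 at row 4 (s_4 leaves); pivot element 13/5.
Divide row 4 by 13/5; eliminate column x_1 from the other rows.
Second iteration: most negative z-row entry is -25/13 in column x_3, so x_3 enters.
Ratio test on column x_3 — row 1: (199/13)/(27/13) = 199/27; row 2: (56/13)/(14/13) = 4; row 3: entry -2/13 ≤ 0; row 4: entry -5/13 ≤ 0. Minimum is 4 at row 2 (x_2 leaves); pivot element 14/13.
Divide row 2 by 14/13; eliminate column x_3 from the other rows.
After both pivots, the entry at constraint row 3, column RHS is 2.

2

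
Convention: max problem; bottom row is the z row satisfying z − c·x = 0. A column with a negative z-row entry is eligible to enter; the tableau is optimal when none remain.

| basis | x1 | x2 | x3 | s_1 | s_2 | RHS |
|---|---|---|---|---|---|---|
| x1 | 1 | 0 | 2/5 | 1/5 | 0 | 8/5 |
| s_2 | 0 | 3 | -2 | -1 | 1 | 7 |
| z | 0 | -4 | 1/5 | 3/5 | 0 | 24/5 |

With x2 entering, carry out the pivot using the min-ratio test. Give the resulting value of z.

Ratio test on column x2 — row 1: entry 0 ≤ 0; row 2: 7/3 = 7/3. Minimum is 7/3 at row 2 (s_2 leaves); pivot element 3.
Pivot on row 2; the z-row RHS becomes 24/5 − (-4)·(7/3) = 212/15.

212/15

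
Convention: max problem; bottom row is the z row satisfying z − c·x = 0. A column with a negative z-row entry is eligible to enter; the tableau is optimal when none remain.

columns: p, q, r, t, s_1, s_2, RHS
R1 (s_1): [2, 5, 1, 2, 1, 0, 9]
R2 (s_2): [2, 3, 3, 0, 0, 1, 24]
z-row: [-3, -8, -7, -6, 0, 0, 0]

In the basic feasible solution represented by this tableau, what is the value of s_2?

s_2 is basic (row 2); its value is the RHS of that row, 24.

24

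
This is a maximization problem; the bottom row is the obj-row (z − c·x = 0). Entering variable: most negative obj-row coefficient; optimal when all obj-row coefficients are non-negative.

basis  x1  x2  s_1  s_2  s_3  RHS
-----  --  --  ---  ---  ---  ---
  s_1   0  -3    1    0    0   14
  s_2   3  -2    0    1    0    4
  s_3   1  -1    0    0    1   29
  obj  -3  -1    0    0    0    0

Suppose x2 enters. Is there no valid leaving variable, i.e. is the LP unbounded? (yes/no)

yes

Every constraint-row entry in column x2 is ≤ 0, so increasing x2 is unbounded.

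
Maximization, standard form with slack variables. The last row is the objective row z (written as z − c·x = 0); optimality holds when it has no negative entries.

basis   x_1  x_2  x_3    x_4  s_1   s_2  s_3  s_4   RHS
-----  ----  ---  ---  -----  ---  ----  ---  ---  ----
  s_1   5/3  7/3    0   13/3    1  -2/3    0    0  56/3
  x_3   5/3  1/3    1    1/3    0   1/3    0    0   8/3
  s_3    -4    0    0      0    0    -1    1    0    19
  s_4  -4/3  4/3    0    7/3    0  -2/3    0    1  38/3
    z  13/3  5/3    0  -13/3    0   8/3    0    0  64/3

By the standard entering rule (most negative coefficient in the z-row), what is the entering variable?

Negative z-row entries: x_4: -13/3.
The most negative is -13/3 in column x_4, so x_4 enters.

x_4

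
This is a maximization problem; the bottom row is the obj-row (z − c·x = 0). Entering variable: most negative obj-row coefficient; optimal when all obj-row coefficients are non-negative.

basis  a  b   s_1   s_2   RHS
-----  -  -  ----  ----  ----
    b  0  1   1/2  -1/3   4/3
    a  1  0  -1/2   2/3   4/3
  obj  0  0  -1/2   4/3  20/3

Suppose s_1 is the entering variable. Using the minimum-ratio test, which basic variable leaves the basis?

b

Column s_1 entries and ratios — b: (4/3)/(1/2) = 8/3; a: -1/2 ≤ 0, skip.
Smallest ratio is 8/3 in the row of b, so b leaves.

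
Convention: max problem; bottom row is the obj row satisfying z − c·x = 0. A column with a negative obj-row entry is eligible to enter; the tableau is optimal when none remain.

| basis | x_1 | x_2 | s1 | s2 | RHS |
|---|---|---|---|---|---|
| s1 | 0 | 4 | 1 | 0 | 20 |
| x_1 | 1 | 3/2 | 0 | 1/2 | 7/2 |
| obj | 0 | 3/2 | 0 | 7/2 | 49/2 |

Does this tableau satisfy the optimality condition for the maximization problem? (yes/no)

Every obj-row coefficient is ≥ 0, so the tableau is optimal.

yes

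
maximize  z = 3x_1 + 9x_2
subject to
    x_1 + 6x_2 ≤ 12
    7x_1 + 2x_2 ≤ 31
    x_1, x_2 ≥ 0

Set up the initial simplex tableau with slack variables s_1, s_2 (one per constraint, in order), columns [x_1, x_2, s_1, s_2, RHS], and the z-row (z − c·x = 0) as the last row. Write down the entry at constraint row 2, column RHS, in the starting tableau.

31

The RHS of constraint 2 is b_2 = 31.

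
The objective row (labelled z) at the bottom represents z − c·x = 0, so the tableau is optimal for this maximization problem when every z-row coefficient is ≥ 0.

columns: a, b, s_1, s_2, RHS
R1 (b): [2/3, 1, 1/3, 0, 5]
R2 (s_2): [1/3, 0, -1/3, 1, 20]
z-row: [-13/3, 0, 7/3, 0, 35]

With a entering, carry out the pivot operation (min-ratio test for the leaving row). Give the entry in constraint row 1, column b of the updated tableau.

3/2

Ratio test on column a — row 1: 5/(2/3) = 15/2; row 2: 20/(1/3) = 60. Minimum is 15/2 at row 1 (b leaves); pivot element 2/3.
Divide row 1 by 2/3; eliminate column a from the other rows.
In the new row 1, the b entry is the old entry divided by the pivot: 1/(2/3) = 3/2.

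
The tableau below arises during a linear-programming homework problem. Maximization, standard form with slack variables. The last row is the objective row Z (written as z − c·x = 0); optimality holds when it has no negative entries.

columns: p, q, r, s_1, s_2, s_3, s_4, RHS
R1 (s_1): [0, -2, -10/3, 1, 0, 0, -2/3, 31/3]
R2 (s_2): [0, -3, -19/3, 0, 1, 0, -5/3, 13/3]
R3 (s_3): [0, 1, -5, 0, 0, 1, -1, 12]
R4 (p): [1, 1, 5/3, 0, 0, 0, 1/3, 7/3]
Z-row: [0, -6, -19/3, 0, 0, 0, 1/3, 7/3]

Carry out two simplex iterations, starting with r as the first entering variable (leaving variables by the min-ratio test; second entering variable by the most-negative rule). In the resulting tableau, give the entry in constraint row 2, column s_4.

Ratio test on column r — row 1: entry -10/3 ≤ 0; row 2: entry -19/3 ≤ 0; row 3: entry -5 ≤ 0; row 4: (7/3)/(5/3) = 7/5. Minimum is 7/5 at row 4 (p leaves); pivot element 5/3.
Divide row 4 by 5/3; eliminate column r from the other rows.
Second iteration: most negative Z-row entry is -11/5 in column q, so q enters.
Ratio test on column q — row 1: entry 0 ≤ 0; row 2: (66/5)/(4/5) = 33/2; row 3: 19/4 = 19/4; row 4: (7/5)/(3/5) = 7/3. Minimum is 7/3 at row 4 (r leaves); pivot element 3/5.
Divide row 4 by 3/5; eliminate column q from the other rows.
After both pivots, the entry at constraint row 2, column s_4 is -2/3.

-2/3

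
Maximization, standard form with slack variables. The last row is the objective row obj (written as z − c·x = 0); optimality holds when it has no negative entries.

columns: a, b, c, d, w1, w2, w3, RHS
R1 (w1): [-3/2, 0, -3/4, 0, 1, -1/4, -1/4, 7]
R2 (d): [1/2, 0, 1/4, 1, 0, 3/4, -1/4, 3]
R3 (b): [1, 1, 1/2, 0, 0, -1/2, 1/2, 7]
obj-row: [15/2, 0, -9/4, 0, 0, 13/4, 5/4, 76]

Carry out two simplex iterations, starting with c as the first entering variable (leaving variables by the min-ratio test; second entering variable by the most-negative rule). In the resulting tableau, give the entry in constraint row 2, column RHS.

Ratio test on column c — row 1: entry -3/4 ≤ 0; row 2: 3/(1/4) = 12; row 3: 7/(1/2) = 14. Minimum is 12 at row 2 (d leaves); pivot element 1/4.
Divide row 2 by 1/4; eliminate column c from the other rows.
Second iteration: most negative obj-row entry is -1 in column w3, so w3 enters.
Ratio test on column w3 — row 1: entry -1 ≤ 0; row 2: entry -1 ≤ 0; row 3: 1/1 = 1. Minimum is 1 at row 3 (b leaves); pivot element 1.
Divide row 3 by 1; eliminate column w3 from the other rows.
After both pivots, the entry at constraint row 2, column RHS is 13.

13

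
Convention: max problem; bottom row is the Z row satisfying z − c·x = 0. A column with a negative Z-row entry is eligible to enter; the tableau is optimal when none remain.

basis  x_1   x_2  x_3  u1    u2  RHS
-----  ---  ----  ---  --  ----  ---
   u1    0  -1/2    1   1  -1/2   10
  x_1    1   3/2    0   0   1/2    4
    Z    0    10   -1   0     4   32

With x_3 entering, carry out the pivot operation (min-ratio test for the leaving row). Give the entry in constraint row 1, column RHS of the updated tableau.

10

Ratio test on column x_3 — row 1: 10/1 = 10; row 2: entry 0 ≤ 0. Minimum is 10 at row 1 (u1 leaves); pivot element 1.
Divide row 1 by 1; eliminate column x_3 from the other rows.
In the new row 1, the RHS entry is the old entry divided by the pivot: 10/1 = 10.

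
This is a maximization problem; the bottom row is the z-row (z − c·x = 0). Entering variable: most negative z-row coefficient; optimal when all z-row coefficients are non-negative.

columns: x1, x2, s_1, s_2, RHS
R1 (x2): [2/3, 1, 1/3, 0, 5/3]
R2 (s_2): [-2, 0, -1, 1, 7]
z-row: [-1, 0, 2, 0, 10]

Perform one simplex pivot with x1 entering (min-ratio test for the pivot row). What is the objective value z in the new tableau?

25/2

Ratio test on column x1 — row 1: (5/3)/(2/3) = 5/2; row 2: entry -2 ≤ 0. Minimum is 5/2 at row 1 (x2 leaves); pivot element 2/3.
Pivot on row 1; the z-row RHS becomes 10 − (-1)·(5/2) = 25/2.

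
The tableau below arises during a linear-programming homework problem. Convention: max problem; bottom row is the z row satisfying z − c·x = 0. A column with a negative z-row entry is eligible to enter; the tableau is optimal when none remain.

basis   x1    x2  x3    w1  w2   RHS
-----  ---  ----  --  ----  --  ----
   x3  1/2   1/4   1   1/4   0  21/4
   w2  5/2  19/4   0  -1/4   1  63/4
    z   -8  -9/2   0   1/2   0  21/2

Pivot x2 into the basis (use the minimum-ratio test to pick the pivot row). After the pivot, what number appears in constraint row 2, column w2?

Ratio test on column x2 — row 1: (21/4)/(1/4) = 21; row 2: (63/4)/(19/4) = 63/19. Minimum is 63/19 at row 2 (w2 leaves); pivot element 19/4.
Divide row 2 by 19/4; eliminate column x2 from the other rows.
In the new row 2, the w2 entry is the old entry divided by the pivot: 1/(19/4) = 4/19.

4/19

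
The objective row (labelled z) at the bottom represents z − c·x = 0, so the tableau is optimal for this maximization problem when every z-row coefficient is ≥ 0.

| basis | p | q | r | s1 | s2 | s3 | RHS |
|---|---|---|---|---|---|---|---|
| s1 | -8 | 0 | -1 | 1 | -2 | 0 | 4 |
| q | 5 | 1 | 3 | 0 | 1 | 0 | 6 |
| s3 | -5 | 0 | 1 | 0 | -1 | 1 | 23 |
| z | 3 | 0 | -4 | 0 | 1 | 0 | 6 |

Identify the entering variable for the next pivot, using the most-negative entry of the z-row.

Negative z-row entries: r: -4.
The most negative is -4 in column r, so r enters.

r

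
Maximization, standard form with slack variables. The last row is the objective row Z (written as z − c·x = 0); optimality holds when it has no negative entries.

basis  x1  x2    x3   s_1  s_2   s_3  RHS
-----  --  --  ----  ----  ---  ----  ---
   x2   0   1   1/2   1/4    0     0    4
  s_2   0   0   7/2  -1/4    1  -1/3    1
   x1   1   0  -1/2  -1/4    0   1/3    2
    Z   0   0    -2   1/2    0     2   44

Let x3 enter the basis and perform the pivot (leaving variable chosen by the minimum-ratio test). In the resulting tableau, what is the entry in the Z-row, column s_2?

4/7

Ratio test on column x3 — row 1: 4/(1/2) = 8; row 2: 1/(7/2) = 2/7; row 3: entry -1/2 ≤ 0. Minimum is 2/7 at row 2 (s_2 leaves); pivot element 7/2.
Divide row 2 by 7/2; eliminate column x3 from the other rows.
Z-row update in column s_2: 0 − (-2)·(2/7) = 4/7.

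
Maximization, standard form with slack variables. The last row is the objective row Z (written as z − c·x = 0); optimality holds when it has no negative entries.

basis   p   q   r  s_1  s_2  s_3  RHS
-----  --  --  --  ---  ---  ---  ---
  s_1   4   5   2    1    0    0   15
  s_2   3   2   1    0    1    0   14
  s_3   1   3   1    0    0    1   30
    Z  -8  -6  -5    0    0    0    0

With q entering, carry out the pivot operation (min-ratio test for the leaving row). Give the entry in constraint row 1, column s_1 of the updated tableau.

Ratio test on column q — row 1: 15/5 = 3; row 2: 14/2 = 7; row 3: 30/3 = 10. Minimum is 3 at row 1 (s_1 leaves); pivot element 5.
Divide row 1 by 5; eliminate column q from the other rows.
In the new row 1, the s_1 entry is the old entry divided by the pivot: 1/5 = 1/5.

1/5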